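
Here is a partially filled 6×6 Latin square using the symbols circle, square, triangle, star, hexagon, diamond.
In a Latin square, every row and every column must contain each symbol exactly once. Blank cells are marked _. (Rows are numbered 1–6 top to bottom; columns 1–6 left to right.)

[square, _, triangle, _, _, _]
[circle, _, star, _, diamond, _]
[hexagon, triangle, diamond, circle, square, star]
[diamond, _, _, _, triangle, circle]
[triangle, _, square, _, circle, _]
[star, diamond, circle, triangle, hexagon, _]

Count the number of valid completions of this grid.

Row 1, column 2: eliminating its row and column leaves {circle, star, hexagon}.
Row 1, column 4: eliminating its row and column leaves {star, hexagon, diamond}.
Row 1, column 5: eliminating its row and column leaves {star}.
Row 1, column 6: eliminating its row and column leaves {hexagon, diamond}.
Row 2, column 2: eliminating its row and column leaves {square, hexagon}.
Row 2, column 4: eliminating its row and column leaves {square, hexagon}.
Row 2, column 6: eliminating its row and column leaves {square, triangle, hexagon}.
Row 4, column 2: eliminating its row and column leaves {square, star, hexagon}.
Row 4, column 3: eliminating its row and column leaves {hexagon}.
Row 4, column 4: eliminating its row and column leaves {square, star, hexagon}.
Row 5, column 2: eliminating its row and column leaves {star, hexagon}.
Row 5, column 4: eliminating its row and column leaves {star, hexagon, diamond}.
Row 5, column 6: eliminating its row and column leaves {hexagon, diamond}.
Row 6, column 6: eliminating its row and column leaves {square}.
Enumerating the assignments across these blanks that avoid any row or column repeat gives 3 completions.

3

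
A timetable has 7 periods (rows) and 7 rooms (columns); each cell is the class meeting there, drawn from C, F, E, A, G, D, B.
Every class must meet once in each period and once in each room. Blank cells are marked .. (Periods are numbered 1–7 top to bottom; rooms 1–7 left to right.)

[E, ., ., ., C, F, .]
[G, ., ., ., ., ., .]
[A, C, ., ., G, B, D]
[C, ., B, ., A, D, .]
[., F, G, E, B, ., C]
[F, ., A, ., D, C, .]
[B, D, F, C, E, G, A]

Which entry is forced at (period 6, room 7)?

Period 1, room 3: period 1 has {C, F, E} and room 3 has {F, A, G, B}, leaving only D.
Period 2, room 5: period 2 has {G} and room 5 has {C, E, A, G, D, B}, leaving only F.
Period 3, room 3: period 3 has {C, A, G, D, B} and room 3 has {F, A, G, D, B}, leaving only E.
Period 2, room 3: period 2 has {F, G} and room 3 has {F, E, A, G, D, B}, leaving only C.
Period 3, room 4: period 3 has {C, E, A, G, D, B} and room 4 has {C, E}, leaving only F.
Period 4, room 4: period 4 has {C, A, D, B} and room 4 has {C, F, E}, leaving only G.
Period 4, room 2: period 4 has {C, A, G, D, B} and room 2 has {C, F, D}, leaving only E.
Period 4, room 7: period 4 has {C, E, A, G, D, B} and room 7 has {C, A, D}, leaving only F.
Period 5, room 1: period 5 has {C, F, E, G, B} and room 1 has {C, F, E, A, G, B}, leaving only D.
Period 5, room 6: period 5 has {C, F, E, G, D, B} and room 6 has {C, F, G, D, B}, leaving only A.
Period 2, room 6: period 2 has {C, F, G} and room 6 has {C, F, A, G, D, B}, leaving only E.
Period 2, room 7: period 2 has {C, F, E, G} and room 7 has {C, F, A, D}, leaving only B.
Period 1, room 7: period 1 has {C, F, E, D} and room 7 has {C, F, A, D, B}, leaving only G.
Period 6 already has {C, F, A, D} and room 7 already has {C, F, A, G, D, B}, so period 6, room 7 must be E.

E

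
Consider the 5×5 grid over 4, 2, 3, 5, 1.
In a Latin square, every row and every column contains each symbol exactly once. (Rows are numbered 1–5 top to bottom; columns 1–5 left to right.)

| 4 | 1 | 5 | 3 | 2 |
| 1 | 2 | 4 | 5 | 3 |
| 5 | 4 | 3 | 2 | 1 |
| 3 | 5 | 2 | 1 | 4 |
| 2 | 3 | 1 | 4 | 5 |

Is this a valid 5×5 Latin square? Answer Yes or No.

Yes

Each row is a permutation of the 5 symbols, and so is each column.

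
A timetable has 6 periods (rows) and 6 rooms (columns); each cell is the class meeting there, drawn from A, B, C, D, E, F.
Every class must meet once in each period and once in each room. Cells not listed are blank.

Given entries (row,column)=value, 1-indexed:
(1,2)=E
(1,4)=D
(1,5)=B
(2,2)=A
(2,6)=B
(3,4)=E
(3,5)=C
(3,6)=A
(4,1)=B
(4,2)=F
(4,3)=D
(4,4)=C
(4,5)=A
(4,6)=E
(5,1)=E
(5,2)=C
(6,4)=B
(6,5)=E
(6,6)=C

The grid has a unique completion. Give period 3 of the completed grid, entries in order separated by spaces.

D B F E C A

Period 1, room 6: period 1 has {B, D, E} and room 6 has {A, B, C, E}, leaving only F.
Period 2, room 4: period 2 has {A, B} and room 4 has {B, C, D, E}, leaving only F.
Period 2, room 5: period 2 has {A, B, F} and room 5 has {A, B, C, E}, leaving only D.
Period 2, room 1: period 2 has {A, B, D, F} and room 1 has {B, E}, leaving only C.
Period 1, room 1: period 1 has {B, D, E, F} and room 1 has {B, C, E}, leaving only A.
Period 1, room 3: period 1 has {A, B, D, E, F} and room 3 has {D}, leaving only C.
Period 2, room 3: period 2 has {A, B, C, D, F} and room 3 has {C, D}, leaving only E.
Period 5, room 4: period 5 has {C, E} and room 4 has {B, C, D, E, F}, leaving only A.
Period 5, room 5: period 5 has {A, C, E} and room 5 has {A, B, C, D, E}, leaving only F.
Period 5, room 3: period 5 has {A, C, E, F} and room 3 has {C, D, E}, leaving only B.
Period 3, room 3: period 3 has {A, C, E} and room 3 has {B, C, D, E}, leaving only F.
Period 3, room 1: period 3 has {A, C, E, F} and room 1 has {A, B, C, E}, leaving only D.
Period 3, room 2: period 3 has {A, C, D, E, F} and room 2 has {A, C, E, F}, leaving only B.
So period 3 reads: D B F E C A.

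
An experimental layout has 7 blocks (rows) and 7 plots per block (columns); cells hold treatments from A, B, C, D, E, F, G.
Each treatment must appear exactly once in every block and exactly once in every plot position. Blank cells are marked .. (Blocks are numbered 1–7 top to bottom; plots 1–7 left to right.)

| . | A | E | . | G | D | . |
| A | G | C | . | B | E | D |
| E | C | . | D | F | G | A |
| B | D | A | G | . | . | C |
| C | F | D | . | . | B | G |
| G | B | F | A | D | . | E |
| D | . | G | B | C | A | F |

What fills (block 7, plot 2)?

E

Block 7 already has {A, B, C, D, F, G} and plot 2 already has {A, B, C, D, F, G}, so block 7, plot 2 must be E.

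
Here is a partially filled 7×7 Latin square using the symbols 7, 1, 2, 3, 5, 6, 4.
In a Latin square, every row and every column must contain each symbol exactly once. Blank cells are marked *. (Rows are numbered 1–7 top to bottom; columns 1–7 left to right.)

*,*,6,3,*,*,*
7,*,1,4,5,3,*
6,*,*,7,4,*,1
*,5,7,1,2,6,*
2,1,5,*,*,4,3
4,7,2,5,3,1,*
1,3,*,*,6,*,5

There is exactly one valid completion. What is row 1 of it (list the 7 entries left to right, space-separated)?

Row 1, column 1: row 1 has {3, 6} and column 1 has {7, 1, 2, 6, 4}, leaving only 5.
Row 3, column 2: row 3 has {7, 1, 6, 4} and column 2 has {7, 1, 3, 5}, leaving only 2.
Row 1, column 2: row 1 has {3, 5, 6} and column 2 has {7, 1, 2, 3, 5}, leaving only 4.
Row 2, column 2: row 2 has {7, 1, 3, 5, 4} and column 2 has {7, 1, 2, 3, 5, 4}, leaving only 6.
Row 2, column 7: row 2 has {7, 1, 3, 5, 6, 4} and column 7 has {1, 3, 5}, leaving only 2.
Row 1, column 7: row 1 has {3, 5, 6, 4} and column 7 has {1, 2, 3, 5}, leaving only 7.
Row 1, column 5: row 1 has {7, 3, 5, 6, 4} and column 5 has {2, 3, 5, 6, 4}, leaving only 1.
Row 1, column 6: row 1 has {7, 1, 3, 5, 6, 4} and column 6 has {1, 3, 6, 4}, leaving only 2.
So row 1 reads: 5 4 6 3 1 2 7.

5 4 6 3 1 2 7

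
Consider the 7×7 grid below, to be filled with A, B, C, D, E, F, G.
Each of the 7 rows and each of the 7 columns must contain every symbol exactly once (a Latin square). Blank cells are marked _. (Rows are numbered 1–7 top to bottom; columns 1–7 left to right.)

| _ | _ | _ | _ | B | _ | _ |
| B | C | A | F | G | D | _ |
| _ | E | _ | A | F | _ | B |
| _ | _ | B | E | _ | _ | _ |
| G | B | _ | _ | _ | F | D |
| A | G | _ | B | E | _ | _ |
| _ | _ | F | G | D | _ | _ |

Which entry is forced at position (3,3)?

Row 2, column 7: row 2 has {A, B, C, D, F, G} and column 7 has {B, D}, leaving only E.
Row 5, column 4: row 5 has {B, D, F, G} and column 4 has {A, B, E, F, G}, leaving only C.
Row 1, column 4: row 1 has {B} and column 4 has {A, B, C, E, F, G}, leaving only D.
Row 5, column 3: row 5 has {B, C, D, F, G} and column 3 has {A, B, F}, leaving only E.
Row 5, column 5: row 5 has {B, C, D, E, F, G} and column 5 has {B, D, E, F, G}, leaving only A.
Row 4, column 5: row 4 has {B, E} and column 5 has {A, B, D, E, F, G}, leaving only C.
Row 6, column 6: row 6 has {A, B, E, G} and column 6 has {D, F}, leaving only C.
Row 3, column 6: row 3 has {A, B, E, F} and column 6 has {C, D, F}, leaving only G.
Row 4, column 6: row 4 has {B, C, E} and column 6 has {C, D, F, G}, leaving only A.
Row 1, column 6: row 1 has {B, D} and column 6 has {A, C, D, F, G}, leaving only E.
Row 6, column 3: row 6 has {A, B, C, E, G} and column 3 has {A, B, E, F}, leaving only D.
Row 3 already has {A, B, E, F, G} and column 3 already has {A, B, D, E, F}, so row 3, column 3 must be C.

C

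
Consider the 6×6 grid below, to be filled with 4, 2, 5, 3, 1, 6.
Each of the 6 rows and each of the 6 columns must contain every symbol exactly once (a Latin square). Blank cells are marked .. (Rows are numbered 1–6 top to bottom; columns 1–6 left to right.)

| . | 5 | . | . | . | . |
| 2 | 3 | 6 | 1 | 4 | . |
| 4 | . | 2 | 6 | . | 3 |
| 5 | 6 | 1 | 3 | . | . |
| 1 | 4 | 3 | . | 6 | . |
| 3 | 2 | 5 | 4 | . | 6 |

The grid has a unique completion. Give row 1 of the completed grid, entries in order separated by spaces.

Row 1, column 1: row 1 has {5} and column 1 has {4, 2, 5, 3, 1}, leaving only 6.
Row 1, column 3: row 1 has {5, 6} and column 3 has {2, 5, 3, 1, 6}, leaving only 4.
Row 1, column 4: row 1 has {4, 5, 6} and column 4 has {4, 3, 1, 6}, leaving only 2.
Row 1, column 6: row 1 has {4, 2, 5, 6} and column 6 has {3, 6}, leaving only 1.
Row 1, column 5: row 1 has {4, 2, 5, 1, 6} and column 5 has {4, 6}, leaving only 3.
So row 1 reads: 6 5 4 2 3 1.

6 5 4 2 3 1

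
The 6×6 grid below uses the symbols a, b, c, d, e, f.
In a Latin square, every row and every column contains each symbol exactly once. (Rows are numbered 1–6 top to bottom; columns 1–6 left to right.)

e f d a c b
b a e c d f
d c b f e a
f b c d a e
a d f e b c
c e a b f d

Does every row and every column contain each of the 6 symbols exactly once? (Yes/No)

Yes

Each row is a permutation of the 6 symbols, and so is each column.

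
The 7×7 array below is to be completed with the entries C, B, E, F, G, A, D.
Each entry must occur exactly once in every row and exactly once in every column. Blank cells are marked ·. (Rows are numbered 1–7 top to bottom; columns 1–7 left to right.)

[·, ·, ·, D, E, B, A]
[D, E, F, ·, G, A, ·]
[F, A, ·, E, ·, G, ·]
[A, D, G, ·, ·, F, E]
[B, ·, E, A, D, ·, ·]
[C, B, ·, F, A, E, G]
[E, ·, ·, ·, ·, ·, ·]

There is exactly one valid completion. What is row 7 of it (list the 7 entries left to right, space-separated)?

E C A G F D B

Row 1, column 1: row 1 has {B, E, A, D} and column 1 has {C, B, E, F, A, D}, leaving only G.
Row 1, column 3: row 1 has {B, E, G, A, D} and column 3 has {E, F, G}, leaving only C.
Row 1, column 2: row 1 has {C, B, E, G, A, D} and column 2 has {B, E, A, D}, leaving only F.
Row 5, column 6: row 5 has {B, E, A, D} and column 6 has {B, E, F, G, A}, leaving only C.
Row 7, column 6: row 7 has {E} and column 6 has {C, B, E, F, G, A}, leaving only D.
Row 5, column 2: row 5 has {C, B, E, A, D} and column 2 has {B, E, F, A, D}, leaving only G.
Row 7, column 2: row 7 has {E, D} and column 2 has {B, E, F, G, A, D}, leaving only C.
Row 5, column 7: row 5 has {C, B, E, G, A, D} and column 7 has {E, G, A}, leaving only F.
Row 7, column 7: row 7 has {C, E, D} and column 7 has {E, F, G, A}, leaving only B.
Row 7, column 3: row 7 has {C, B, E, D} and column 3 has {C, E, F, G}, leaving only A.
Row 7, column 4: row 7 has {C, B, E, A, D} and column 4 has {E, F, A, D}, leaving only G.
Row 7, column 5: row 7 has {C, B, E, G, A, D} and column 5 has {E, G, A, D}, leaving only F.
So row 7 reads: E C A G F D B.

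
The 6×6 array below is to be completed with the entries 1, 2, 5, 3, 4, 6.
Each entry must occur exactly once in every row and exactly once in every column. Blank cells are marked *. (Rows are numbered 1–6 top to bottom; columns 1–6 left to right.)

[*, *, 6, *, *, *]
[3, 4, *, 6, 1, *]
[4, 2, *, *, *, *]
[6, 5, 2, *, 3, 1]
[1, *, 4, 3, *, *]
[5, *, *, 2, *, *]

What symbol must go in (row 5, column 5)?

Row 1, column 1: row 1 has {6} and column 1 has {1, 5, 3, 4, 6}, leaving only 2.
Row 2, column 3: row 2 has {1, 3, 4, 6} and column 3 has {2, 4, 6}, leaving only 5.
Row 2, column 6: row 2 has {1, 5, 3, 4, 6} and column 6 has {1}, leaving only 2.
Row 4, column 4: row 4 has {1, 2, 5, 3, 6} and column 4 has {2, 3, 6}, leaving only 4.
Row 5, column 2: row 5 has {1, 3, 4} and column 2 has {2, 5, 4}, leaving only 6.
Row 5, column 6: row 5 has {1, 3, 4, 6} and column 6 has {1, 2}, leaving only 5.
Row 5 already has {1, 5, 3, 4, 6} and column 5 already has {1, 3}, so row 5, column 5 must be 2.

2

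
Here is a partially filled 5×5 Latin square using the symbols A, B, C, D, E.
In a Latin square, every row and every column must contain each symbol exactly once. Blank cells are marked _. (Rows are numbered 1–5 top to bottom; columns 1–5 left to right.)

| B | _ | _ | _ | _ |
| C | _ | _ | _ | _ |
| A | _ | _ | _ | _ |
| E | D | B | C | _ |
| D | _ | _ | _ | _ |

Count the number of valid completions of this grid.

Row 1, column 2: eliminating its row and column leaves {A, C, E}.
Row 1, column 3: eliminating its row and column leaves {A, C, D, E}.
Row 1, column 4: eliminating its row and column leaves {A, D, E}.
Row 1, column 5: eliminating its row and column leaves {A, C, D, E}.
Row 2, column 2: eliminating its row and column leaves {A, B, E}.
Row 2, column 3: eliminating its row and column leaves {A, D, E}.
Row 2, column 4: eliminating its row and column leaves {A, B, D, E}.
Row 2, column 5: eliminating its row and column leaves {A, B, D, E}.
Row 3, column 2: eliminating its row and column leaves {B, C, E}.
Row 3, column 3: eliminating its row and column leaves {C, D, E}.
Row 3, column 4: eliminating its row and column leaves {B, D, E}.
Row 3, column 5: eliminating its row and column leaves {B, C, D, E}.
Row 4, column 5: eliminating its row and column leaves {A}.
Row 5, column 2: eliminating its row and column leaves {A, B, C, E}.
Row 5, column 3: eliminating its row and column leaves {A, C, E}.
Row 5, column 4: eliminating its row and column leaves {A, B, E}.
Row 5, column 5: eliminating its row and column leaves {A, B, C, E}.
Enumerating the assignments across these blanks that avoid any row or column repeat gives 56 completions.

56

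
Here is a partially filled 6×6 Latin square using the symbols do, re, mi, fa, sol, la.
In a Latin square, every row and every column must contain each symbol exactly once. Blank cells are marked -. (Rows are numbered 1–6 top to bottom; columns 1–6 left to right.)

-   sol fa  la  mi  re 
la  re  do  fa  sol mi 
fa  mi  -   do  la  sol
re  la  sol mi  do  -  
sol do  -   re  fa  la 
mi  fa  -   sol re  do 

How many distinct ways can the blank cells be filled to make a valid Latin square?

1

Row 1, column 1: eliminating its row and column leaves {do}.
Row 3, column 3: eliminating its row and column leaves {re}.
Row 4, column 6: eliminating its row and column leaves {fa}.
Row 5, column 3: eliminating its row and column leaves {mi}.
Row 6, column 3: eliminating its row and column leaves {la}.
Only one assignment across all blanks avoids any row or column repeat, giving 1 completion.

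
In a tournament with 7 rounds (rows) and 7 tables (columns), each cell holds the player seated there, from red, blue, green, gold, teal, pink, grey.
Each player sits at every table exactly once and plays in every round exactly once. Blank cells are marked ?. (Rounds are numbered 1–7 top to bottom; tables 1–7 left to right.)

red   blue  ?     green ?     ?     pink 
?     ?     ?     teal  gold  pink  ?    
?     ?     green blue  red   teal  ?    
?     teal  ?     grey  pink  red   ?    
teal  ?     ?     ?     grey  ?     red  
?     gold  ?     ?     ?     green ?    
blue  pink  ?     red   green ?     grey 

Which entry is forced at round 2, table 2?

Round 1, table 5: round 1 has {red, blue, green, pink} and table 5 has {red, green, gold, pink, grey}, leaving only teal.
Round 3, table 2: round 3 has {red, blue, green, teal} and table 2 has {blue, gold, teal, pink}, leaving only grey.
Round 3, table 7: round 3 has {red, blue, green, teal, grey} and table 7 has {red, pink, grey}, leaving only gold.
Round 3, table 1: round 3 has {red, blue, green, gold, teal, grey} and table 1 has {red, blue, teal}, leaving only pink.
Round 5, table 2: round 5 has {red, teal, grey} and table 2 has {blue, gold, teal, pink, grey}, leaving only green.
Round 2 already has {gold, teal, pink} and table 2 already has {blue, green, gold, teal, pink, grey}, so round 2, table 2 must be red.

red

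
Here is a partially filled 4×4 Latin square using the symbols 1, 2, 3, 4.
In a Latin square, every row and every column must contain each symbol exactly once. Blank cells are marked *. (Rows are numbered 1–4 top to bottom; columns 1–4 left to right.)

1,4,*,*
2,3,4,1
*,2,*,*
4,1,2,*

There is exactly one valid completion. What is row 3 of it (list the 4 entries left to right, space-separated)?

Row 3, column 1: row 3 has {2} and column 1 has {1, 2, 4}, leaving only 3.
Row 3, column 3: row 3 has {2, 3} and column 3 has {2, 4}, leaving only 1.
Row 3, column 4: row 3 has {1, 2, 3} and column 4 has {1}, leaving only 4.
So row 3 reads: 3 2 1 4.

3 2 1 4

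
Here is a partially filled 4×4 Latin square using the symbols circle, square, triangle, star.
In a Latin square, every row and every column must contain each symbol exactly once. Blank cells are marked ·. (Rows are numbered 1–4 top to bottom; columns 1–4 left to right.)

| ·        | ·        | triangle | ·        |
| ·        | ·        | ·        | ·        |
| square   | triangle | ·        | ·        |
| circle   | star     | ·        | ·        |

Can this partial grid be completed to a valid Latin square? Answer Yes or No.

No row or column among the givens repeats a symbol, and propagating forced cells runs into no contradiction.
One valid completion exists (for instance, star square triangle circle / triangle circle star square / square triangle circle star / circle star square triangle).

Yes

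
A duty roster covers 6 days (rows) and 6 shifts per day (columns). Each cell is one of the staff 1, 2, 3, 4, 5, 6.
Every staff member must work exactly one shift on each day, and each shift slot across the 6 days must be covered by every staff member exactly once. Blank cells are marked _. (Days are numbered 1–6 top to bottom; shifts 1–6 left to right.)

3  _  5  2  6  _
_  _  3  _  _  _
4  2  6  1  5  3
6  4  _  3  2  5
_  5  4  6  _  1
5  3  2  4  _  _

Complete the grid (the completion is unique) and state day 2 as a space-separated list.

1 6 3 5 4 2

Day 2, shift 4: day 2 has {3} and shift 4 has {1, 2, 3, 4, 6}, leaving only 5.
Day 1, shift 2: day 1 has {2, 3, 5, 6} and shift 2 has {2, 3, 4, 5}, leaving only 1.
Day 2, shift 2: day 2 has {3, 5} and shift 2 has {1, 2, 3, 4, 5}, leaving only 6.
Day 1, shift 6: day 1 has {1, 2, 3, 5, 6} and shift 6 has {1, 3, 5}, leaving only 4.
Day 2, shift 6: day 2 has {3, 5, 6} and shift 6 has {1, 3, 4, 5}, leaving only 2.
Day 2, shift 1: day 2 has {2, 3, 5, 6} and shift 1 has {3, 4, 5, 6}, leaving only 1.
Day 2, shift 5: day 2 has {1, 2, 3, 5, 6} and shift 5 has {2, 5, 6}, leaving only 4.
So day 2 reads: 1 6 3 5 4 2.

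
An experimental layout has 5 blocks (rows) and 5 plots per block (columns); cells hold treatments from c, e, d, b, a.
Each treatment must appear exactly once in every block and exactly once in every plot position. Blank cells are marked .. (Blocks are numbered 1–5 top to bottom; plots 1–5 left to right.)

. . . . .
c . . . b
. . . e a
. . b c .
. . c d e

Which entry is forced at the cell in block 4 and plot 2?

Block 2, plot 4: block 2 has {c, b} and plot 4 has {c, e, d}, leaving only a.
Block 1, plot 4: block 1 has {} and plot 4 has {c, e, d, a}, leaving only b.
Block 3, plot 3: block 3 has {e, a} and plot 3 has {c, b}, leaving only d.
Block 2, plot 3: block 2 has {c, b, a} and plot 3 has {c, d, b}, leaving only e.
Block 1, plot 3: block 1 has {b} and plot 3 has {c, e, d, b}, leaving only a.
Block 2, plot 2: block 2 has {c, e, b, a} and plot 2 has {}, leaving only d.
Block 3, plot 1: block 3 has {e, d, a} and plot 1 has {c}, leaving only b.
Block 3, plot 2: block 3 has {e, d, b, a} and plot 2 has {d}, leaving only c.
Block 1, plot 2: block 1 has {b, a} and plot 2 has {c, d}, leaving only e.
Block 4 already has {c, b} and plot 2 already has {c, e, d}, so block 4, plot 2 must be a.

a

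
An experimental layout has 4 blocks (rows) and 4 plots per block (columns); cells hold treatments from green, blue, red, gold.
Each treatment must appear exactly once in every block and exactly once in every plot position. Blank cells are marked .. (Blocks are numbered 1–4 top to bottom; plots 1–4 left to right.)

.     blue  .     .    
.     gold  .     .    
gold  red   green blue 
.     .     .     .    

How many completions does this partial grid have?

Block 1, plot 1: eliminating its block and plot leaves {green, red}.
Block 1, plot 3: eliminating its block and plot leaves {red, gold}.
Block 1, plot 4: eliminating its block and plot leaves {green, red, gold}.
Block 2, plot 1: eliminating its block and plot leaves {green, blue, red}.
Block 2, plot 3: eliminating its block and plot leaves {blue, red}.
Block 2, plot 4: eliminating its block and plot leaves {green, red}.
Block 4, plot 1: eliminating its block and plot leaves {green, blue, red}.
Block 4, plot 2: eliminating its block and plot leaves {green}.
Block 4, plot 3: eliminating its block and plot leaves {blue, red, gold}.
Block 4, plot 4: eliminating its block and plot leaves {green, red, gold}.
Enumerating the assignments across these blanks that avoid any block or plot repeat gives 4 completions.

4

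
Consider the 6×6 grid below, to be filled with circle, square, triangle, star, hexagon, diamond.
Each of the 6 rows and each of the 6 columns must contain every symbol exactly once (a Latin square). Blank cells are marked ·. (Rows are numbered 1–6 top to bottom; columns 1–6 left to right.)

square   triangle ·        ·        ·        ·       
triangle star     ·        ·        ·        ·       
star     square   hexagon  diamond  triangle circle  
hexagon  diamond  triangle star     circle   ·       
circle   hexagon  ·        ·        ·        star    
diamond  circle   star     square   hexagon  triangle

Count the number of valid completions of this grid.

Row 1, column 3: eliminating its row and column leaves {circle, diamond}.
Row 1, column 4: eliminating its row and column leaves {circle, hexagon}.
Row 1, column 5: eliminating its row and column leaves {star, diamond}.
Row 1, column 6: eliminating its row and column leaves {hexagon, diamond}.
Row 2, column 3: eliminating its row and column leaves {circle, square, diamond}.
Row 2, column 4: eliminating its row and column leaves {circle, hexagon}.
Row 2, column 5: eliminating its row and column leaves {square, diamond}.
Row 2, column 6: eliminating its row and column leaves {square, hexagon, diamond}.
Row 4, column 6: eliminating its row and column leaves {square}.
Row 5, column 3: eliminating its row and column leaves {square, diamond}.
Row 5, column 4: eliminating its row and column leaves {triangle}.
Row 5, column 5: eliminating its row and column leaves {square, diamond}.
Enumerating the assignments across these blanks that avoid any row or column repeat gives 3 completions.

3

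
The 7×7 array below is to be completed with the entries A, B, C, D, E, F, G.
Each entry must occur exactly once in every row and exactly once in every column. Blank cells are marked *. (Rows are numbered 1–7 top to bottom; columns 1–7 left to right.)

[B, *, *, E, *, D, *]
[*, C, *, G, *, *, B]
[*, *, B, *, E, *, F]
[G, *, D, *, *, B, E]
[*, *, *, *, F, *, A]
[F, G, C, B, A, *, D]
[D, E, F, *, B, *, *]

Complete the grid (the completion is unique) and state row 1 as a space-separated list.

B F A E G D C

Row 2, column 5: row 2 has {B, C, G} and column 5 has {A, B, E, F}, leaving only D.
Row 4, column 5: row 4 has {B, D, E, G} and column 5 has {A, B, D, E, F}, leaving only C.
Row 1, column 5: row 1 has {B, D, E} and column 5 has {A, B, C, D, E, F}, leaving only G.
Row 1, column 3: row 1 has {B, D, E, G} and column 3 has {B, C, D, F}, leaving only A.
Row 1, column 2: row 1 has {A, B, D, E, G} and column 2 has {C, E, G}, leaving only F.
Row 1, column 7: row 1 has {A, B, D, E, F, G} and column 7 has {A, B, D, E, F}, leaving only C.
So row 1 reads: B F A E G D C.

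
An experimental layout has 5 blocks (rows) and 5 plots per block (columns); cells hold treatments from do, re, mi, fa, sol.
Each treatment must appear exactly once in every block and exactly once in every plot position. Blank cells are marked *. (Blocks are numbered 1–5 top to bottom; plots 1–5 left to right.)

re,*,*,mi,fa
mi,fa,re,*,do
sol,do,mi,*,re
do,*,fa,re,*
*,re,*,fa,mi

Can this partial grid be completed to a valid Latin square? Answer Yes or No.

Block 3, plot 4: block 3 together with plot 4 already contain {do, re, mi, fa, sol} — every symbol — so nothing can go there. The grid has no valid completion.

No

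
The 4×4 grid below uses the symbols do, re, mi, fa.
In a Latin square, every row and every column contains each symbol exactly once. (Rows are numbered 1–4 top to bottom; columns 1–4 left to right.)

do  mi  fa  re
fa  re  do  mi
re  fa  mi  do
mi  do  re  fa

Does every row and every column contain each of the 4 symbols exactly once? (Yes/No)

Each row is a permutation of the 4 symbols, and so is each column.

Yes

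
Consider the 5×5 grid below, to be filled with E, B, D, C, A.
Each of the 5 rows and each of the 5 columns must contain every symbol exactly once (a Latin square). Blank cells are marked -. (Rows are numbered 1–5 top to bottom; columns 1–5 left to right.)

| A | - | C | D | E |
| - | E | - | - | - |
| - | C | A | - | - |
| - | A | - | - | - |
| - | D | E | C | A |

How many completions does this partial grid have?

Row 1, column 2: eliminating its row and column leaves {B}.
Row 2, column 1: eliminating its row and column leaves {B, D, C}.
Row 2, column 3: eliminating its row and column leaves {B, D}.
Row 2, column 4: eliminating its row and column leaves {B, A}.
Row 2, column 5: eliminating its row and column leaves {B, D, C}.
Row 3, column 1: eliminating its row and column leaves {E, B, D}.
Row 3, column 4: eliminating its row and column leaves {E, B}.
Row 3, column 5: eliminating its row and column leaves {B, D}.
Row 4, column 1: eliminating its row and column leaves {E, B, D, C}.
Row 4, column 3: eliminating its row and column leaves {B, D}.
Row 4, column 4: eliminating its row and column leaves {E, B}.
Row 4, column 5: eliminating its row and column leaves {B, D, C}.
Row 5, column 1: eliminating its row and column leaves {B}.
Enumerating the assignments across these blanks that avoid any row or column repeat gives 3 completions.

3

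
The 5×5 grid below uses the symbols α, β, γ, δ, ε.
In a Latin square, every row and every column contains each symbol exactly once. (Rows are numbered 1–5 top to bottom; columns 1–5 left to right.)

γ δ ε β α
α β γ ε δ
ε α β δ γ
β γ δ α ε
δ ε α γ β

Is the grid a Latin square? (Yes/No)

Yes

Each row is a permutation of the 5 symbols, and so is each column.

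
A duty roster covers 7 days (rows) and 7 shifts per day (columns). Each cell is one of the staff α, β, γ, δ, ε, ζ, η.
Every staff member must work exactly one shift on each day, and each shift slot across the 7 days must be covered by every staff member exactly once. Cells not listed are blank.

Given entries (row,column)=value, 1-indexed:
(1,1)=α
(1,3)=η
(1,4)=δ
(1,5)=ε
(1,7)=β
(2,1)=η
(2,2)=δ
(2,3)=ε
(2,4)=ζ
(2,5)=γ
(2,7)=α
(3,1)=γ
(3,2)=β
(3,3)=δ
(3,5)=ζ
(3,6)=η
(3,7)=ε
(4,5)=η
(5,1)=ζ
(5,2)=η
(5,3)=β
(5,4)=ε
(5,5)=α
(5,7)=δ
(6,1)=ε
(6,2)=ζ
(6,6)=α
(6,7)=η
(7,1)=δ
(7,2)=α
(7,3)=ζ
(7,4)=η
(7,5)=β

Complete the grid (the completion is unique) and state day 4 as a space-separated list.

Day 4, shift 1: day 4 has {η} and shift 1 has {α, γ, δ, ε, ζ, η}, leaving only β.
Day 1, shift 2: day 1 has {α, β, δ, ε, η} and shift 2 has {α, β, δ, ζ, η}, leaving only γ.
Day 4, shift 2: day 4 has {β, η} and shift 2 has {α, β, γ, δ, ζ, η}, leaving only ε.
Day 1, shift 6: day 1 has {α, β, γ, δ, ε, η} and shift 6 has {α, η}, leaving only ζ.
Day 2, shift 6: day 2 has {α, γ, δ, ε, ζ, η} and shift 6 has {α, ζ, η}, leaving only β.
Day 3, shift 4: day 3 has {β, γ, δ, ε, ζ, η} and shift 4 has {δ, ε, ζ, η}, leaving only α.
Day 4, shift 4: day 4 has {β, ε, η} and shift 4 has {α, δ, ε, ζ, η}, leaving only γ.
Day 4, shift 3: day 4 has {β, γ, ε, η} and shift 3 has {β, δ, ε, ζ, η}, leaving only α.
Day 4, shift 6: day 4 has {α, β, γ, ε, η} and shift 6 has {α, β, ζ, η}, leaving only δ.
Day 4, shift 7: day 4 has {α, β, γ, δ, ε, η} and shift 7 has {α, β, δ, ε, η}, leaving only ζ.
So day 4 reads: β ε α γ η δ ζ.

β ε α γ η δ ζ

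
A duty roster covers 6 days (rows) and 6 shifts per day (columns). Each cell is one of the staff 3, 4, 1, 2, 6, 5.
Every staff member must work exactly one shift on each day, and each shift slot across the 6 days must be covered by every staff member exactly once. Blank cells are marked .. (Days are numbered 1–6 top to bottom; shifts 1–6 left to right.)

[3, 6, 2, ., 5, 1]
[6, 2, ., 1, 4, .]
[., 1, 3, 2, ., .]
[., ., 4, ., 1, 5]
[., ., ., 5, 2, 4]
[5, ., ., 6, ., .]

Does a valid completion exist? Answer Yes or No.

No

Day 1, shift 4: day 1 has {3, 1, 2, 6, 5} and shift 4 has {1, 2, 6, 5}, so it must be 4.
Day 2, shift 3: day 2 has {4, 1, 2, 6} and shift 3 has {3, 4, 2}, so it must be 5.
Day 2, shift 6: day 2 has {4, 1, 2, 6, 5} and shift 6 has {4, 1, 5}, so it must be 3.
Day 3, shift 1: day 3 has {3, 1, 2} and shift 1 has {3, 6, 5}, so it must be 4.
Day 3, shift 5: day 3 has {3, 4, 1, 2} and shift 5 has {4, 1, 2, 5}, so it must be 6.
Now day 3, shift 6: day 3 together with shift 6 already contain {3, 4, 1, 2, 6, 5} — every symbol — so nothing can go there. The grid has no valid completion.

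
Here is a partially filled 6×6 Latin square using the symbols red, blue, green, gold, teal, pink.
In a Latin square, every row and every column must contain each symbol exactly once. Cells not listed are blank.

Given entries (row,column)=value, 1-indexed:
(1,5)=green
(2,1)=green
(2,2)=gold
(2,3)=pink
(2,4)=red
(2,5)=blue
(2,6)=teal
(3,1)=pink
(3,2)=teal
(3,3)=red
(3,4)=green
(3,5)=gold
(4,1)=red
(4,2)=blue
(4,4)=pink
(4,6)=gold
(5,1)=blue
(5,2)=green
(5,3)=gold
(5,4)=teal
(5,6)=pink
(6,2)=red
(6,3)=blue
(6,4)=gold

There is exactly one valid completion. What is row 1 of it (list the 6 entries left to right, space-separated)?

gold pink teal blue green red

Row 1, column 2: row 1 has {green} and column 2 has {red, blue, green, gold, teal}, leaving only pink.
Row 1, column 3: row 1 has {green, pink} and column 3 has {red, blue, gold, pink}, leaving only teal.
Row 1, column 1: row 1 has {green, teal, pink} and column 1 has {red, blue, green, pink}, leaving only gold.
Row 1, column 4: row 1 has {green, gold, teal, pink} and column 4 has {red, green, gold, teal, pink}, leaving only blue.
Row 1, column 6: row 1 has {blue, green, gold, teal, pink} and column 6 has {gold, teal, pink}, leaving only red.
So row 1 reads: gold pink teal blue green red.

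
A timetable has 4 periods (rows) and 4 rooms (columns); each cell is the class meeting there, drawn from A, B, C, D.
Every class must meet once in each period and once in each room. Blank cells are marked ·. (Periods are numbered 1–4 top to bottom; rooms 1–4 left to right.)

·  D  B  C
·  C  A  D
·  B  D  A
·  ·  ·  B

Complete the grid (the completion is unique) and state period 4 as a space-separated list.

Period 4, room 2: period 4 has {B} and room 2 has {B, C, D}, leaving only A.
Period 4, room 3: period 4 has {A, B} and room 3 has {A, B, D}, leaving only C.
Period 4, room 1: period 4 has {A, B, C} and room 1 has {}, leaving only D.
So period 4 reads: D A C B.

D A C B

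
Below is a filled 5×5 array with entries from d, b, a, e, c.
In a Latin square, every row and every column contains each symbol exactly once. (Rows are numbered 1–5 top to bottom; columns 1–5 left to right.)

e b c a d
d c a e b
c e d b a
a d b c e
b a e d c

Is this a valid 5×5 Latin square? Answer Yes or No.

Yes

Each row is a permutation of the 5 symbols, and so is each column.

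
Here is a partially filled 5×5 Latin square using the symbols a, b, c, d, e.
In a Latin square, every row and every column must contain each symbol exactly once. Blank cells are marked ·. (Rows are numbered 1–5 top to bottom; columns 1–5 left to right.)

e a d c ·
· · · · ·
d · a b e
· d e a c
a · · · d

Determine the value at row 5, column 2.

b

Row 1, column 5: row 1 has {a, c, d, e} and column 5 has {c, d, e}, leaving only b.
Row 2, column 5: row 2 has {} and column 5 has {b, c, d, e}, leaving only a.
Row 3, column 2: row 3 has {a, b, d, e} and column 2 has {a, d}, leaving only c.
Row 4, column 1: row 4 has {a, c, d, e} and column 1 has {a, d, e}, leaving only b.
Row 2, column 1: row 2 has {a} and column 1 has {a, b, d, e}, leaving only c.
Row 2, column 3: row 2 has {a, c} and column 3 has {a, d, e}, leaving only b.
Row 2, column 2: row 2 has {a, b, c} and column 2 has {a, c, d}, leaving only e.
Row 5 already has {a, d} and column 2 already has {a, c, d, e}, so row 5, column 2 must be b.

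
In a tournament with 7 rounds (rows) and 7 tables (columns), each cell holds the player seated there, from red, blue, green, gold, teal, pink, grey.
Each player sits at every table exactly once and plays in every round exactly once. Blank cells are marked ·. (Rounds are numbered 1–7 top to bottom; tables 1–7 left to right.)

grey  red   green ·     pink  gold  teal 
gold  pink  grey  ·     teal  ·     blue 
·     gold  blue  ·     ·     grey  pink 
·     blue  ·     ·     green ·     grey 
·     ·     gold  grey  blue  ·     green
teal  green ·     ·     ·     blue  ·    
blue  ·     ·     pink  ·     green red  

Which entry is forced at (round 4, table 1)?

pink

Round 1, table 4: round 1 has {red, green, gold, teal, pink, grey} and table 4 has {pink, grey}, leaving only blue.
Round 2, table 6: round 2 has {blue, gold, teal, pink, grey} and table 6 has {blue, green, gold, grey}, leaving only red.
Round 2, table 4: round 2 has {red, blue, gold, teal, pink, grey} and table 4 has {blue, pink, grey}, leaving only green.
Round 3, table 5: round 3 has {blue, gold, pink, grey} and table 5 has {blue, green, teal, pink}, leaving only red.
Round 3, table 1: round 3 has {red, blue, gold, pink, grey} and table 1 has {blue, gold, teal, grey}, leaving only green.
Round 3, table 4: round 3 has {red, blue, green, gold, pink, grey} and table 4 has {blue, green, pink, grey}, leaving only teal.
Round 5, table 2: round 5 has {blue, green, gold, grey} and table 2 has {red, blue, green, gold, pink}, leaving only teal.
Round 5, table 6: round 5 has {blue, green, gold, teal, grey} and table 6 has {red, blue, green, gold, grey}, leaving only pink.
Round 4, table 6: round 4 has {blue, green, grey} and table 6 has {red, blue, green, gold, pink, grey}, leaving only teal.
Round 5, table 1: round 5 has {blue, green, gold, teal, pink, grey} and table 1 has {blue, green, gold, teal, grey}, leaving only red.
Round 4 already has {blue, green, teal, grey} and table 1 already has {red, blue, green, gold, teal, grey}, so round 4, table 1 must be pink.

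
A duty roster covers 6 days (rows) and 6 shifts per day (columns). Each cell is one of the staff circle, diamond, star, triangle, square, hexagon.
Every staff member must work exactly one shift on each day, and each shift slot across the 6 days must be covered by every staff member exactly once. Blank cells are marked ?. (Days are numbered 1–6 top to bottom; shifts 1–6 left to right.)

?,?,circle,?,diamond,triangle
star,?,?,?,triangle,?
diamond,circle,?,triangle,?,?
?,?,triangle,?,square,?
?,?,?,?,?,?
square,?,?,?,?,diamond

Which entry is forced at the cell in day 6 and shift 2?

triangle

Day 1, shift 1: day 1 has {circle, diamond, triangle} and shift 1 has {diamond, star, square}, leaving only hexagon.
Day 4, shift 1: day 4 has {triangle, square} and shift 1 has {diamond, star, square, hexagon}, leaving only circle.
Day 5, shift 1: day 5 has {} and shift 1 has {circle, diamond, star, square, hexagon}, leaving only triangle.
Day 6, shift 2 is narrowed to {star, triangle, hexagon}.
If it were star, then day 6, shift 5 would be left with no valid symbol.
If it were hexagon, then day 6, shift 5 would be left with no valid symbol.
So day 6, shift 2 must be triangle.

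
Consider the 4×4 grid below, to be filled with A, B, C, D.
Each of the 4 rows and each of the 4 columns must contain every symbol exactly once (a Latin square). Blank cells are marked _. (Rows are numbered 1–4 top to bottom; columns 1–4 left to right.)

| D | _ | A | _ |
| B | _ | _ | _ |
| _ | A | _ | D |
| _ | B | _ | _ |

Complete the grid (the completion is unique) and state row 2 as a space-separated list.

B D C A

Row 1, column 2: row 1 has {A, D} and column 2 has {A, B}, leaving only C.
Row 2, column 2: row 2 has {B} and column 2 has {A, B, C}, leaving only D.
Row 2, column 3: row 2 has {B, D} and column 3 has {A}, leaving only C.
Row 2, column 4: row 2 has {B, C, D} and column 4 has {D}, leaving only A.
So row 2 reads: B D C A.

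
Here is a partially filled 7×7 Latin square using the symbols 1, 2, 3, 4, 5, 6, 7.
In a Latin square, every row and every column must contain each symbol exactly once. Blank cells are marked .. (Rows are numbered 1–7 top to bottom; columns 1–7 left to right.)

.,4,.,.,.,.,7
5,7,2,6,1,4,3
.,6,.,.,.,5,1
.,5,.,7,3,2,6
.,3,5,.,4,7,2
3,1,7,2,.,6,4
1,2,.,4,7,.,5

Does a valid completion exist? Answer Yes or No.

No row or column among the givens repeats a symbol, and propagating forced cells runs into no contradiction.
One valid completion exists (for instance, 2 4 3 5 6 1 7 / 5 7 2 6 1 4 3 / 7 6 4 3 2 5 1 / 4 5 1 7 3 2 6 / 6 3 5 1 4 7 2 / 3 1 7 2 5 6 4 / 1 2 6 4 7 3 5).

Yes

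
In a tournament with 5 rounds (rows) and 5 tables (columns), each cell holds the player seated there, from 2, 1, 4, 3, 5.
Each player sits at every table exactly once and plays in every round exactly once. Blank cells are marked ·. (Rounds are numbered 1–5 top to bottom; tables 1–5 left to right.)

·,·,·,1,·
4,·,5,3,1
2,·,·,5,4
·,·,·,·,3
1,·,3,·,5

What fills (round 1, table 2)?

Round 1, table 5: round 1 has {1} and table 5 has {1, 4, 3, 5}, leaving only 2.
Round 1, table 3: round 1 has {2, 1} and table 3 has {3, 5}, leaving only 4.
Round 2, table 2: round 2 has {1, 4, 3, 5} and table 2 has {}, leaving only 2.
Round 3, table 3: round 3 has {2, 4, 5} and table 3 has {4, 3, 5}, leaving only 1.
Round 3, table 2: round 3 has {2, 1, 4, 5} and table 2 has {2}, leaving only 3.
Round 1 already has {2, 1, 4} and table 2 already has {2, 3}, so round 1, table 2 must be 5.

5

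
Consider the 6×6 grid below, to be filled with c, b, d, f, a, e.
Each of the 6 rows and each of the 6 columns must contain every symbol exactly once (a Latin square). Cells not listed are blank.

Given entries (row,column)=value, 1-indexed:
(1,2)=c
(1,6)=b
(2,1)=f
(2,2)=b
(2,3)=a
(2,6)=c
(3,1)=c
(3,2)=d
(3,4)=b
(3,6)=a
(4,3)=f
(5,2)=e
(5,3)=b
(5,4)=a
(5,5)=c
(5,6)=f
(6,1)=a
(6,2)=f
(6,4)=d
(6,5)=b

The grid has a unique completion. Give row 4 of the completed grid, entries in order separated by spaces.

b a f c e d

Row 4, column 2: row 4 has {f} and column 2 has {c, b, d, f, e}, leaving only a.
Row 2, column 4: row 2 has {c, b, f, a} and column 4 has {b, d, a}, leaving only e.
Row 4, column 4: row 4 has {f, a} and column 4 has {b, d, a, e}, leaving only c.
Row 1, column 4: row 1 has {c, b} and column 4 has {c, b, d, a, e}, leaving only f.
Row 2, column 5: row 2 has {c, b, f, a, e} and column 5 has {c, b}, leaving only d.
Row 4, column 5: row 4 has {c, f, a} and column 5 has {c, b, d}, leaving only e.
Row 4, column 6: row 4 has {c, f, a, e} and column 6 has {c, b, f, a}, leaving only d.
Row 4, column 1: row 4 has {c, d, f, a, e} and column 1 has {c, f, a}, leaving only b.
So row 4 reads: b a f c e d.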